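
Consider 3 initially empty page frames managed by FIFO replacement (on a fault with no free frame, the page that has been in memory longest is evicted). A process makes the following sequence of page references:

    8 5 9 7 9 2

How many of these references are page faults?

8 → miss, frames (8)
5 → miss, frames (8 5)
9 → miss, frames (8 5 9)
7 → miss, evict 8, frames (5 9 7)
9 → hit
2 → miss, evict 5, frames (9 7 2)
Page faults: 5.

5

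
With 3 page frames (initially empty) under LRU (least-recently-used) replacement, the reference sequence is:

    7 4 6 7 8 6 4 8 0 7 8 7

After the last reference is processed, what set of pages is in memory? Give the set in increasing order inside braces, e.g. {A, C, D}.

{0, 7, 8}

7 → miss, frames {7}
4 → miss, frames {7,4}
6 → miss, frames {7,4,6}
7 → hit
8 → miss, evict 4, frames {6,7,8}
6 → hit
4 → miss, evict 7, frames {8,6,4}
8 → hit
0 → miss, evict 6, frames {4,8,0}
7 → miss, evict 4, frames {8,0,7}
8 → hit
7 → hit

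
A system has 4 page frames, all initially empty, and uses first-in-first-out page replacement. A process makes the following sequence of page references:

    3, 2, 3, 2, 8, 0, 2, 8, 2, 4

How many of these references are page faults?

5

3: miss, frames (3)
2: miss, frames (3 2)
3: hit
2: hit
8: miss, frames (3 2 8)
0: miss, frames (3 2 8 0)
2: hit
8: hit
2: hit
4: miss, evict 3, frames (2 8 0 4)
Page faults: 5.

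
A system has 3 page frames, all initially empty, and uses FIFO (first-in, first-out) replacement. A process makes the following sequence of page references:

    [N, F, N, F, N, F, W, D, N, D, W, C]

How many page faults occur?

6

N → miss, frames (N)
F → miss, frames (N F)
N → hit
F → hit
N → hit
F → hit
W → miss, frames (N F W)
D → miss, evict N, frames (F W D)
N → miss, evict F, frames (W D N)
D → hit
W → hit
C → miss, evict W, frames (D N C)
Page faults: 6.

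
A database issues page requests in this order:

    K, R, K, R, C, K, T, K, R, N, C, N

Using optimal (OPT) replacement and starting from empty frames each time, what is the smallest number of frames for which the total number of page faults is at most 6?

f=1: 12 faults
f=2: 7 faults
f=3: 6 faults
f=4: 5 faults
f=5: 5 faults
Smallest f with faults ≤ 6 is 3.

3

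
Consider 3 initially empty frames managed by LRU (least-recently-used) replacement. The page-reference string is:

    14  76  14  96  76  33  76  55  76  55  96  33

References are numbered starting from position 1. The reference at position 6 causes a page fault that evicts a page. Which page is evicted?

pos 1: 14 → fault, frames (14)
pos 2: 76 → fault, frames (14 76)
pos 3: 14 → hit
pos 4: 96 → fault, frames (76 14 96)
pos 5: 76 → hit
pos 6: 33 → fault, evict 14, frames (96 76 33)
At position 6, page 14 is evicted.

14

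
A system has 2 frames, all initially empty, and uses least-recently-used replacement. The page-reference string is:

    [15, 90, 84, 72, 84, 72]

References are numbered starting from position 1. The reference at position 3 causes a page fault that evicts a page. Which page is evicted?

pos 1: 15 -> fault, frames (15)
pos 2: 90 -> fault, frames (15 90)
pos 3: 84 -> fault, evict 15, frames (90 84)
At position 3, page 15 is evicted.

15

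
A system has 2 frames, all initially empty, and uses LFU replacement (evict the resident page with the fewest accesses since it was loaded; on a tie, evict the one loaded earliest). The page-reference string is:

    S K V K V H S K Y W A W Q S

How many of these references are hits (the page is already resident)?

2

S → fault, frames (S)
K → fault, frames (S K)
V → fault, evict S, frames (K V)
K → hit
V → hit
H → fault, evict K, frames (V H)
S → fault, evict H, frames (V S)
K → fault, evict S, frames (V K)
Y → fault, evict K, frames (V Y)
W → fault, evict Y, frames (V W)
A → fault, evict W, frames (V A)
W → fault, evict A, frames (V W)
Q → fault, evict W, frames (V Q)
S → fault, evict Q, frames (V S)
Hits: 2.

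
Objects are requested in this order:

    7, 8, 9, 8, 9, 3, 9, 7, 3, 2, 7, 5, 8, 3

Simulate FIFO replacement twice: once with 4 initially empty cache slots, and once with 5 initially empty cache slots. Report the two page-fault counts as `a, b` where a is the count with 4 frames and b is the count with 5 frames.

9, 6

4 frames: F F F . . F . . . F F F F F → 9 faults.
5 frames: F F F . . F . . . F . F . . → 6 faults.
6 < 9: adding a frame reduced faults, as is typical.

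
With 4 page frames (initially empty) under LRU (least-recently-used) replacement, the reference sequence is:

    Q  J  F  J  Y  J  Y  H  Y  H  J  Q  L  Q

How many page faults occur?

Q -> miss, frames [Q]
J -> miss, frames [Q, J]
F -> miss, frames [Q, J, F]
J -> hit
Y -> miss, frames [Q, F, J, Y]
J -> hit
Y -> hit
H -> miss, evict Q, frames [F, J, Y, H]
Y -> hit
H -> hit
J -> hit
Q -> miss, evict F, frames [Y, H, J, Q]
L -> miss, evict Y, frames [H, J, Q, L]
Q -> hit
Page faults: 7.

7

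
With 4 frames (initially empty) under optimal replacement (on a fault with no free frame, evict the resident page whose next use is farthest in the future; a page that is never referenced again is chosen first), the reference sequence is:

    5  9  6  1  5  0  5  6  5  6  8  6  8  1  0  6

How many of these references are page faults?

6

5 -> fault, frames [5]
9 -> fault, frames [5, 9]
6 -> fault, frames [5, 9, 6]
1 -> fault, frames [5, 9, 6, 1]
5 -> hit
0 -> fault, evict 9, frames [5, 6, 1, 0]
5 -> hit
6 -> hit
5 -> hit
6 -> hit
8 -> fault, evict 5, frames [6, 1, 0, 8]
6 -> hit
8 -> hit
1 -> hit
0 -> hit
6 -> hit
Page faults: 6.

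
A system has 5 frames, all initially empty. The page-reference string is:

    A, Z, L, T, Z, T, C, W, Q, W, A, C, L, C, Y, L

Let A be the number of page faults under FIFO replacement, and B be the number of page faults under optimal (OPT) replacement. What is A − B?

2

Under FIFO: F F F F . . F F F . F . F . F . → 10 faults.
Under OPT: F F F F . . F F F . . . . . F . → 8 faults.
A − B = 10 − 8 = 2.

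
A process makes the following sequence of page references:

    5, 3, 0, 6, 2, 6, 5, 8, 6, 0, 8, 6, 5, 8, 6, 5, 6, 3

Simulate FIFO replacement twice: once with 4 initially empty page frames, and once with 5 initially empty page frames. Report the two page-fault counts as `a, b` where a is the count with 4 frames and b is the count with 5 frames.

4 frames: F F F F F . F F . F . F . . . . . F → 10 faults.
5 frames: F F F F F . . F . . . . F . . . . F → 8 faults.
8 < 10: adding a frame reduced faults, as is typical.

10, 8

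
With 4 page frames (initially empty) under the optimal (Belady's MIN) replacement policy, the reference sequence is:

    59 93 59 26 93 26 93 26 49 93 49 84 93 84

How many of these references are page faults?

5

59 → miss, frames (59)
93 → miss, frames (59 93)
59 → hit
26 → miss, frames (59 93 26)
93 → hit
26 → hit
93 → hit
26 → hit
49 → miss, frames (59 93 26 49)
93 → hit
49 → hit
84 → miss, evict 49, frames (59 93 26 84)
93 → hit
84 → hit
Page faults: 5.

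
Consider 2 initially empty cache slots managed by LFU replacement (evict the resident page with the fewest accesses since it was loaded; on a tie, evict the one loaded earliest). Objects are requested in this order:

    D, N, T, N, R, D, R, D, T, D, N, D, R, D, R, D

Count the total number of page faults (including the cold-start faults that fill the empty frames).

D: fault, frames (D)
N: fault, frames (D N)
T: fault, evict D, frames (N T)
N: hit
R: fault, evict T, frames (N R)
D: fault, evict R, frames (N D)
R: fault, evict D, frames (N R)
D: fault, evict R, frames (N D)
T: fault, evict D, frames (N T)
D: fault, evict T, frames (N D)
N: hit
D: hit
R: fault, evict D, frames (N R)
D: fault, evict R, frames (N D)
R: fault, evict D, frames (N R)
D: fault, evict R, frames (N D)
Page faults: 13.

13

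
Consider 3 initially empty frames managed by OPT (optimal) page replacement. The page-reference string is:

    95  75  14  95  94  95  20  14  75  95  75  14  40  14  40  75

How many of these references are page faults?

7

95 -> miss, frames {95}
75 -> miss, frames {95,75}
14 -> miss, frames {95,75,14}
95 -> hit
94 -> miss, evict 75, frames {95,14,94}
95 -> hit
20 -> miss, evict 94, frames {95,14,20}
14 -> hit
75 -> miss, evict 20, frames {95,14,75}
95 -> hit
75 -> hit
14 -> hit
40 -> miss, evict 95, frames {14,75,40}
14 -> hit
40 -> hit
75 -> hit
Page faults: 7.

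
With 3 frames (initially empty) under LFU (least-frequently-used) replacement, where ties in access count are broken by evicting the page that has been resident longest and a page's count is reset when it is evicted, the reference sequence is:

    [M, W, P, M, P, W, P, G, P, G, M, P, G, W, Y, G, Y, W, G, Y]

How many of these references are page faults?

M -> fault, frames (M)
W -> fault, frames (M W)
P -> fault, frames (M W P)
M -> hit
P -> hit
W -> hit
P -> hit
G -> fault, evict M, frames (W P G)
P -> hit
G -> hit
M -> fault, evict W, frames (P G M)
P -> hit
G -> hit
W -> fault, evict M, frames (P G W)
Y -> fault, evict W, frames (P G Y)
G -> hit
Y -> hit
W -> fault, evict Y, frames (P G W)
G -> hit
Y -> fault, evict W, frames (P G Y)
Page faults: 9.

9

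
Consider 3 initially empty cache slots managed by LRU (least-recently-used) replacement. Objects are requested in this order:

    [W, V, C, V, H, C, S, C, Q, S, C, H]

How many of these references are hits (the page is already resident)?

5

W -> miss, frames {W}
V -> miss, frames {W,V}
C -> miss, frames {W,V,C}
V -> hit
H -> miss, evict W, frames {C,V,H}
C -> hit
S -> miss, evict V, frames {H,C,S}
C -> hit
Q -> miss, evict H, frames {S,C,Q}
S -> hit
C -> hit
H -> miss, evict Q, frames {S,C,H}
Hits: 5.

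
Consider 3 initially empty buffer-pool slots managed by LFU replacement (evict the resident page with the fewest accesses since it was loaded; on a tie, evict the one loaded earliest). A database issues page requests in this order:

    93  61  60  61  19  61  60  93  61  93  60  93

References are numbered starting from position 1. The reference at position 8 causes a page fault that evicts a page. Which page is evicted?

19

pos 1: 93 → miss, frames {93}
pos 2: 61 → miss, frames {93,61}
pos 3: 60 → miss, frames {93,61,60}
pos 4: 61 → hit
pos 5: 19 → miss, evict 93, frames {61,60,19}
pos 6: 61 → hit
pos 7: 60 → hit
pos 8: 93 → miss, evict 19, frames {61,60,93}
At position 8, page 19 is evicted.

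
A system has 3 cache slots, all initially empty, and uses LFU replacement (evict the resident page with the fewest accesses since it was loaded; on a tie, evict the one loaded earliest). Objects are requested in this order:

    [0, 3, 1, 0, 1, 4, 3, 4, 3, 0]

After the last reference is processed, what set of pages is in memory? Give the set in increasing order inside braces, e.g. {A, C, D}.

0 → fault, frames {0}
3 → fault, frames {0,3}
1 → fault, frames {0,3,1}
0 → hit
1 → hit
4 → fault, evict 3, frames {0,1,4}
3 → fault, evict 4, frames {0,1,3}
4 → fault, evict 3, frames {0,1,4}
3 → fault, evict 4, frames {0,1,3}
0 → hit

{0, 1, 3}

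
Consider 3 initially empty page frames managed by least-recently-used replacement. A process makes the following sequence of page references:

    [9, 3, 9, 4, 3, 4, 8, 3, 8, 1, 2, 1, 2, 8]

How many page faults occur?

6

9: miss, frames [9]
3: miss, frames [9, 3]
9: hit
4: miss, frames [3, 9, 4]
3: hit
4: hit
8: miss, evict 9, frames [3, 4, 8]
3: hit
8: hit
1: miss, evict 4, frames [3, 8, 1]
2: miss, evict 3, frames [8, 1, 2]
1: hit
2: hit
8: hit
Page faults: 6.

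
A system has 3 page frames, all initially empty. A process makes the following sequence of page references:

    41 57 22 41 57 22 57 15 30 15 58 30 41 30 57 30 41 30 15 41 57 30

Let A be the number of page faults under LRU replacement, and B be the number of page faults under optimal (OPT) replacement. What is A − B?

Under LRU: F F F . . . . F F . F . F . F . . . F . F F → 11 faults.
Under OPT: F F F . . . . F F . F . . . F . . . F . . F → 9 faults.
A − B = 11 − 9 = 2.

2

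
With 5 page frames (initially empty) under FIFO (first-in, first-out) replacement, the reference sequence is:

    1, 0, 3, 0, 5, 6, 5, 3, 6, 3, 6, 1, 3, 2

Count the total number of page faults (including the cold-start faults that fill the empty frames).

6

1 → miss, frames {1}
0 → miss, frames {1,0}
3 → miss, frames {1,0,3}
0 → hit
5 → miss, frames {1,0,3,5}
6 → miss, frames {1,0,3,5,6}
5 → hit
3 → hit
6 → hit
3 → hit
6 → hit
1 → hit
3 → hit
2 → miss, evict 1, frames {0,3,5,6,2}
Page faults: 6.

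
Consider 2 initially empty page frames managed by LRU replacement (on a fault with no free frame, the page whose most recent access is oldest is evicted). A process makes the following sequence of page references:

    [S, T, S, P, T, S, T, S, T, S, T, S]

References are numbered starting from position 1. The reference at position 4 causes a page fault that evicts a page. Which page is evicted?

pos 1: S: fault, frames [S]
pos 2: T: fault, frames [S, T]
pos 3: S: hit
pos 4: P: fault, evict T, frames [S, P]
At position 4, page T is evicted.

T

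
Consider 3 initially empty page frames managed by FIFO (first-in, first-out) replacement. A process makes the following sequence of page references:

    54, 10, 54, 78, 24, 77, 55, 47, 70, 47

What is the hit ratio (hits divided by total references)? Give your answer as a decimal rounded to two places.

54 → miss, frames [54]
10 → miss, frames [54, 10]
54 → hit
78 → miss, frames [54, 10, 78]
24 → miss, evict 54, frames [10, 78, 24]
77 → miss, evict 10, frames [78, 24, 77]
55 → miss, evict 78, frames [24, 77, 55]
47 → miss, evict 24, frames [77, 55, 47]
70 → miss, evict 77, frames [55, 47, 70]
47 → hit
Hits: 2 of 10 references → 2/10 = 0.2000.

0.20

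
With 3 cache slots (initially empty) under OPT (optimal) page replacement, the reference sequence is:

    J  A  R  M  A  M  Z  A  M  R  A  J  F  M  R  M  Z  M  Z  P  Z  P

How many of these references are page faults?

J → miss, frames (J)
A → miss, frames (J A)
R → miss, frames (J A R)
M → miss, evict J, frames (A R M)
A → hit
M → hit
Z → miss, evict R, frames (A M Z)
A → hit
M → hit
R → miss, evict Z, frames (A M R)
A → hit
J → miss, evict A, frames (M R J)
F → miss, evict J, frames (M R F)
M → hit
R → hit
M → hit
Z → miss, evict F, frames (M R Z)
M → hit
Z → hit
P → miss, evict R, frames (M Z P)
Z → hit
P → hit
Page faults: 10.

10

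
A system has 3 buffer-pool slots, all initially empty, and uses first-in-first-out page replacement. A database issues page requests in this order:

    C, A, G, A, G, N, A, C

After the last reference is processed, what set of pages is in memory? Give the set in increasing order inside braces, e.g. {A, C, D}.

C → fault, frames [C]
A → fault, frames [C, A]
G → fault, frames [C, A, G]
A → hit
G → hit
N → fault, evict C, frames [A, G, N]
A → hit
C → fault, evict A, frames [G, N, C]

{C, G, N}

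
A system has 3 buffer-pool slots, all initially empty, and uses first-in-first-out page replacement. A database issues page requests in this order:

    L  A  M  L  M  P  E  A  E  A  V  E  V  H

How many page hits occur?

L: fault, frames {L}
A: fault, frames {L,A}
M: fault, frames {L,A,M}
L: hit
M: hit
P: fault, evict L, frames {A,M,P}
E: fault, evict A, frames {M,P,E}
A: fault, evict M, frames {P,E,A}
E: hit
A: hit
V: fault, evict P, frames {E,A,V}
E: hit
V: hit
H: fault, evict E, frames {A,V,H}
Hits: 6.

6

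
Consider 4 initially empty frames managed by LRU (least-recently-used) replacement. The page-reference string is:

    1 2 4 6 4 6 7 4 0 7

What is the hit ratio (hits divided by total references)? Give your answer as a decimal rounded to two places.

0.40

1 -> fault, frames {1}
2 -> fault, frames {1,2}
4 -> fault, frames {1,2,4}
6 -> fault, frames {1,2,4,6}
4 -> hit
6 -> hit
7 -> fault, evict 1, frames {2,4,6,7}
4 -> hit
0 -> fault, evict 2, frames {6,7,4,0}
7 -> hit
Hits: 4 of 10 references → 4/10 = 0.4000.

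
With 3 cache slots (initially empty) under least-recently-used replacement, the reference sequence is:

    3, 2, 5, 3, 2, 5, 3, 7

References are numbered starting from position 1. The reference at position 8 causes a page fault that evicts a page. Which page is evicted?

pos 1: 3 -> miss, frames {3}
pos 2: 2 -> miss, frames {3,2}
pos 3: 5 -> miss, frames {3,2,5}
pos 4: 3 -> hit
pos 5: 2 -> hit
pos 6: 5 -> hit
pos 7: 3 -> hit
pos 8: 7 -> miss, evict 2, frames {5,3,7}
At position 8, page 2 is evicted.

2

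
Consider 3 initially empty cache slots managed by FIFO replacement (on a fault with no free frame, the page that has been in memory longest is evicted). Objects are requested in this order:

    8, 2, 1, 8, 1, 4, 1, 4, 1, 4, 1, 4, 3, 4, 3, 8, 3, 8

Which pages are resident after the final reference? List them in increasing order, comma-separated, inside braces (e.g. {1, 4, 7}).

{3, 4, 8}

8 → miss, frames {8}
2 → miss, frames {8,2}
1 → miss, frames {8,2,1}
8 → hit
1 → hit
4 → miss, evict 8, frames {2,1,4}
1 → hit
4 → hit
1 → hit
4 → hit
1 → hit
4 → hit
3 → miss, evict 2, frames {1,4,3}
4 → hit
3 → hit
8 → miss, evict 1, frames {4,3,8}
3 → hit
8 → hit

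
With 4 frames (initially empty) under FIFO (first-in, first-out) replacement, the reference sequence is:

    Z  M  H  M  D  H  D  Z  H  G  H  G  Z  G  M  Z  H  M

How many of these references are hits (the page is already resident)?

Z -> fault, frames [Z]
M -> fault, frames [Z, M]
H -> fault, frames [Z, M, H]
M -> hit
D -> fault, frames [Z, M, H, D]
H -> hit
D -> hit
Z -> hit
H -> hit
G -> fault, evict Z, frames [M, H, D, G]
H -> hit
G -> hit
Z -> fault, evict M, frames [H, D, G, Z]
G -> hit
M -> fault, evict H, frames [D, G, Z, M]
Z -> hit
H -> fault, evict D, frames [G, Z, M, H]
M -> hit
Hits: 10.

10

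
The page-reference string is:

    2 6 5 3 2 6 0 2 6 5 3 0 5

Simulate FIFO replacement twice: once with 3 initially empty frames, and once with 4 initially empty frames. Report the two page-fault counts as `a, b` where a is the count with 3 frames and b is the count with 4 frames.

9, 10

3 frames: F F F F F F F . . F F . . → 9 faults.
4 frames: F F F F . . F F F F F F . → 10 faults.
10 > 9: adding a frame increased faults — Belady's anomaly.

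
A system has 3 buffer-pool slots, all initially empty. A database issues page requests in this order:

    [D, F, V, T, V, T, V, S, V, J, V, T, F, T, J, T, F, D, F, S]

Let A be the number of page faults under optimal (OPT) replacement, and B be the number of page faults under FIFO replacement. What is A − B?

-3

Under OPT: F F F F . . . F . F . . F . . . . F . F → 9 faults.
Under FIFO: F F F F . . . F . F F F F . F . . F . F → 12 faults.
A − B = 9 − 12 = -3.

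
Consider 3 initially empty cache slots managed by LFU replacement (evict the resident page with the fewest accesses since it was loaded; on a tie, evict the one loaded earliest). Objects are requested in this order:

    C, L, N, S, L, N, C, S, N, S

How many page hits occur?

C: fault, frames (C)
L: fault, frames (C L)
N: fault, frames (C L N)
S: fault, evict C, frames (L N S)
L: hit
N: hit
C: fault, evict S, frames (L N C)
S: fault, evict C, frames (L N S)
N: hit
S: hit
Hits: 4.

4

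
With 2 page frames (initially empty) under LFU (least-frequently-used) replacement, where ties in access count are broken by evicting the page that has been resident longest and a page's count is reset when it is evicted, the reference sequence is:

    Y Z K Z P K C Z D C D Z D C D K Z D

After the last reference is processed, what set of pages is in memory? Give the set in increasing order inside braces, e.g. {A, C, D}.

{D, Z}

Y: fault, frames [Y]
Z: fault, frames [Y, Z]
K: fault, evict Y, frames [Z, K]
Z: hit
P: fault, evict K, frames [Z, P]
K: fault, evict P, frames [Z, K]
C: fault, evict K, frames [Z, C]
Z: hit
D: fault, evict C, frames [Z, D]
C: fault, evict D, frames [Z, C]
D: fault, evict C, frames [Z, D]
Z: hit
D: hit
C: fault, evict D, frames [Z, C]
D: fault, evict C, frames [Z, D]
K: fault, evict D, frames [Z, K]
Z: hit
D: fault, evict K, frames [Z, D]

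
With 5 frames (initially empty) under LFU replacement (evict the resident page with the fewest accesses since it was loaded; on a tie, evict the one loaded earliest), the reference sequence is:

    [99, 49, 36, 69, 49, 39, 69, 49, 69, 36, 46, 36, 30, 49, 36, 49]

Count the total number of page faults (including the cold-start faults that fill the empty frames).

7

99 -> miss, frames [99]
49 -> miss, frames [99, 49]
36 -> miss, frames [99, 49, 36]
69 -> miss, frames [99, 49, 36, 69]
49 -> hit
39 -> miss, frames [99, 49, 36, 69, 39]
69 -> hit
49 -> hit
69 -> hit
36 -> hit
46 -> miss, evict 99, frames [49, 36, 69, 39, 46]
36 -> hit
30 -> miss, evict 39, frames [49, 36, 69, 46, 30]
49 -> hit
36 -> hit
49 -> hit
Page faults: 7.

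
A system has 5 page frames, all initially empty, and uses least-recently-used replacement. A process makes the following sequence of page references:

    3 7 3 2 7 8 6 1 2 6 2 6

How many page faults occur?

6

3 → fault, frames {3}
7 → fault, frames {3,7}
3 → hit
2 → fault, frames {7,3,2}
7 → hit
8 → fault, frames {3,2,7,8}
6 → fault, frames {3,2,7,8,6}
1 → fault, evict 3, frames {2,7,8,6,1}
2 → hit
6 → hit
2 → hit
6 → hit
Page faults: 6.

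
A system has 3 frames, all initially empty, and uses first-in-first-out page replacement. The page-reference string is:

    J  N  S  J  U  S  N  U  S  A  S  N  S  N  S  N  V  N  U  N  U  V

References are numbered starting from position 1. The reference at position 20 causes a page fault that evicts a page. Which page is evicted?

S

pos 1: J: fault, frames [J]
pos 2: N: fault, frames [J, N]
pos 3: S: fault, frames [J, N, S]
pos 4: J: hit
pos 5: U: fault, evict J, frames [N, S, U]
pos 6: S: hit
pos 7: N: hit
pos 8: U: hit
pos 9: S: hit
pos 10: A: fault, evict N, frames [S, U, A]
pos 11: S: hit
pos 12: N: fault, evict S, frames [U, A, N]
pos 13: S: fault, evict U, frames [A, N, S]
pos 14: N: hit
pos 15: S: hit
pos 16: N: hit
pos 17: V: fault, evict A, frames [N, S, V]
pos 18: N: hit
pos 19: U: fault, evict N, frames [S, V, U]
pos 20: N: fault, evict S, frames [V, U, N]
At position 20, page S is evicted.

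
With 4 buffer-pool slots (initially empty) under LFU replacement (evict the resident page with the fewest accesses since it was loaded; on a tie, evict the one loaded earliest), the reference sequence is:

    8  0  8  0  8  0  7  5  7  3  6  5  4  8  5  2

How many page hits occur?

6

8: fault, frames (8)
0: fault, frames (8 0)
8: hit
0: hit
8: hit
0: hit
7: fault, frames (8 0 7)
5: fault, frames (8 0 7 5)
7: hit
3: fault, evict 5, frames (8 0 7 3)
6: fault, evict 3, frames (8 0 7 6)
5: fault, evict 6, frames (8 0 7 5)
4: fault, evict 5, frames (8 0 7 4)
8: hit
5: fault, evict 4, frames (8 0 7 5)
2: fault, evict 5, frames (8 0 7 2)
Hits: 6.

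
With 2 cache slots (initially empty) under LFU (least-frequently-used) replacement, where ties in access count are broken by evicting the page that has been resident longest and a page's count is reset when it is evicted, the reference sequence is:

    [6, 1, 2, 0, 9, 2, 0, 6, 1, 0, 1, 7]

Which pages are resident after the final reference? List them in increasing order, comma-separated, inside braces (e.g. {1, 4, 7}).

6 → fault, frames {6}
1 → fault, frames {6,1}
2 → fault, evict 6, frames {1,2}
0 → fault, evict 1, frames {2,0}
9 → fault, evict 2, frames {0,9}
2 → fault, evict 0, frames {9,2}
0 → fault, evict 9, frames {2,0}
6 → fault, evict 2, frames {0,6}
1 → fault, evict 0, frames {6,1}
0 → fault, evict 6, frames {1,0}
1 → hit
7 → fault, evict 0, frames {1,7}

{1, 7}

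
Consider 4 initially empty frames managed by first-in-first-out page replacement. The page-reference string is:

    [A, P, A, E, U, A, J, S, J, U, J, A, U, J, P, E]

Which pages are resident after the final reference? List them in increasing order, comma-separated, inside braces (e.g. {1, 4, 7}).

A -> miss, frames {A}
P -> miss, frames {A,P}
A -> hit
E -> miss, frames {A,P,E}
U -> miss, frames {A,P,E,U}
A -> hit
J -> miss, evict A, frames {P,E,U,J}
S -> miss, evict P, frames {E,U,J,S}
J -> hit
U -> hit
J -> hit
A -> miss, evict E, frames {U,J,S,A}
U -> hit
J -> hit
P -> miss, evict U, frames {J,S,A,P}
E -> miss, evict J, frames {S,A,P,E}

{A, E, P, S}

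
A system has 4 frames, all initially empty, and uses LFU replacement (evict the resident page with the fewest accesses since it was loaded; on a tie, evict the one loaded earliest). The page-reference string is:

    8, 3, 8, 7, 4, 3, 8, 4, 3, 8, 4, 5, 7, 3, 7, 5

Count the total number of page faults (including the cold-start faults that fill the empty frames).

8: fault, frames [8]
3: fault, frames [8, 3]
8: hit
7: fault, frames [8, 3, 7]
4: fault, frames [8, 3, 7, 4]
3: hit
8: hit
4: hit
3: hit
8: hit
4: hit
5: fault, evict 7, frames [8, 3, 4, 5]
7: fault, evict 5, frames [8, 3, 4, 7]
3: hit
7: hit
5: fault, evict 7, frames [8, 3, 4, 5]
Page faults: 7.

7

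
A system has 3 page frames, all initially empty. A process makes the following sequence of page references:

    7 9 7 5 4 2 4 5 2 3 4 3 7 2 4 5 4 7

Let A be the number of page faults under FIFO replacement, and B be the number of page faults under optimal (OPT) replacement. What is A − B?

Under FIFO: F F . F F F . . . F . . F . F F . . → 9 faults.
Under OPT: F F . F F F . . . F . . F . . F . . → 8 faults.
A − B = 9 − 8 = 1.

1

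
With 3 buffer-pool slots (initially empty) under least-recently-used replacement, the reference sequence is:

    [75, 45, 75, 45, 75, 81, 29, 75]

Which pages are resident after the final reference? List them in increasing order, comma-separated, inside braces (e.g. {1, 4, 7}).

75 -> fault, frames {75}
45 -> fault, frames {75,45}
75 -> hit
45 -> hit
75 -> hit
81 -> fault, frames {45,75,81}
29 -> fault, evict 45, frames {75,81,29}
75 -> hit

{29, 75, 81}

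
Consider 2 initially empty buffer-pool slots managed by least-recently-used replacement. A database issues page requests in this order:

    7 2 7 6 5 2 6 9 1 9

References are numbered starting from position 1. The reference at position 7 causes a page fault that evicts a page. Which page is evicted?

pos 1: 7 → miss, frames [7]
pos 2: 2 → miss, frames [7, 2]
pos 3: 7 → hit
pos 4: 6 → miss, evict 2, frames [7, 6]
pos 5: 5 → miss, evict 7, frames [6, 5]
pos 6: 2 → miss, evict 6, frames [5, 2]
pos 7: 6 → miss, evict 5, frames [2, 6]
At position 7, page 5 is evicted.

5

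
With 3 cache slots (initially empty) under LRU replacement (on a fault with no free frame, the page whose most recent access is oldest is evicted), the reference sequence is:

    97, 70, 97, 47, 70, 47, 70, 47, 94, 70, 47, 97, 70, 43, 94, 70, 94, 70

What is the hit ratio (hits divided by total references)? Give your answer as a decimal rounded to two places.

0.61

97 → miss, frames {97}
70 → miss, frames {97,70}
97 → hit
47 → miss, frames {70,97,47}
70 → hit
47 → hit
70 → hit
47 → hit
94 → miss, evict 97, frames {70,47,94}
70 → hit
47 → hit
97 → miss, evict 94, frames {70,47,97}
70 → hit
43 → miss, evict 47, frames {97,70,43}
94 → miss, evict 97, frames {70,43,94}
70 → hit
94 → hit
70 → hit
Hits: 11 of 18 references → 11/18 = 0.6111.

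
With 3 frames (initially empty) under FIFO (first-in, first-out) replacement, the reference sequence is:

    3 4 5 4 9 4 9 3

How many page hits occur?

3 -> fault, frames (3)
4 -> fault, frames (3 4)
5 -> fault, frames (3 4 5)
4 -> hit
9 -> fault, evict 3, frames (4 5 9)
4 -> hit
9 -> hit
3 -> fault, evict 4, frames (5 9 3)
Hits: 3.

3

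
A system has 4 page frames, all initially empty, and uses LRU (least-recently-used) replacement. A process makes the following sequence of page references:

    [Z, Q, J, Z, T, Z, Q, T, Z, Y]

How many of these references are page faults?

Z → fault, frames (Z)
Q → fault, frames (Z Q)
J → fault, frames (Z Q J)
Z → hit
T → fault, frames (Q J Z T)
Z → hit
Q → hit
T → hit
Z → hit
Y → fault, evict J, frames (Q T Z Y)
Page faults: 5.

5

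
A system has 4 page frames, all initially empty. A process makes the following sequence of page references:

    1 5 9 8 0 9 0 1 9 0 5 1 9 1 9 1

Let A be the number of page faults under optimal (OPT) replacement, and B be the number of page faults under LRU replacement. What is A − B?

-2

Under OPT: F F F F F . . . . . . . . . . . → 5 faults.
Under LRU: F F F F F . . F . . F . . . . . → 7 faults.
A − B = 5 − 7 = -2.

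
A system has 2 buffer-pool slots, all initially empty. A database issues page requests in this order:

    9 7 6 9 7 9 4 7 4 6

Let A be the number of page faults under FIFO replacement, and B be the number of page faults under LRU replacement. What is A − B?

-1

Under FIFO: F F F F F . F . . F → 7 faults.
Under LRU: F F F F F . F F . F → 8 faults.
A − B = 7 − 8 = -1.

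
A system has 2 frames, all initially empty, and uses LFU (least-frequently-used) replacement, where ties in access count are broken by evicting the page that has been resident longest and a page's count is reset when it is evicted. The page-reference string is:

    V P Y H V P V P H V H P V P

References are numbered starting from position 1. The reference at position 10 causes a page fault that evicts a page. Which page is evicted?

H

pos 1: V → fault, frames [V]
pos 2: P → fault, frames [V, P]
pos 3: Y → fault, evict V, frames [P, Y]
pos 4: H → fault, evict P, frames [Y, H]
pos 5: V → fault, evict Y, frames [H, V]
pos 6: P → fault, evict H, frames [V, P]
pos 7: V → hit
pos 8: P → hit
pos 9: H → fault, evict V, frames [P, H]
pos 10: V → fault, evict H, frames [P, V]
At position 10, page H is evicted.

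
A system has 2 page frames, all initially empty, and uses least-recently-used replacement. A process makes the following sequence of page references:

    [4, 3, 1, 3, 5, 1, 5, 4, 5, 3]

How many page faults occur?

4 → miss, frames (4)
3 → miss, frames (4 3)
1 → miss, evict 4, frames (3 1)
3 → hit
5 → miss, evict 1, frames (3 5)
1 → miss, evict 3, frames (5 1)
5 → hit
4 → miss, evict 1, frames (5 4)
5 → hit
3 → miss, evict 4, frames (5 3)
Page faults: 7.

7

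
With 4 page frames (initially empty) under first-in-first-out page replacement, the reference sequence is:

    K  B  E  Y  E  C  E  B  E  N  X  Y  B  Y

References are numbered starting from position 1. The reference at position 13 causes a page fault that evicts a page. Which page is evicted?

pos 1: K -> fault, frames [K]
pos 2: B -> fault, frames [K, B]
pos 3: E -> fault, frames [K, B, E]
pos 4: Y -> fault, frames [K, B, E, Y]
pos 5: E -> hit
pos 6: C -> fault, evict K, frames [B, E, Y, C]
pos 7: E -> hit
pos 8: B -> hit
pos 9: E -> hit
pos 10: N -> fault, evict B, frames [E, Y, C, N]
pos 11: X -> fault, evict E, frames [Y, C, N, X]
pos 12: Y -> hit
pos 13: B -> fault, evict Y, frames [C, N, X, B]
At position 13, page Y is evicted.

Y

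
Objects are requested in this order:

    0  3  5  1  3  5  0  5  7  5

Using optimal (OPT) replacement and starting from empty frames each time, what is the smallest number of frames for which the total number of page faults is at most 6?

3

f=1: 10 faults
f=2: 7 faults
f=3: 6 faults
f=4: 5 faults
f=5: 5 faults
Smallest f with faults ≤ 6 is 3.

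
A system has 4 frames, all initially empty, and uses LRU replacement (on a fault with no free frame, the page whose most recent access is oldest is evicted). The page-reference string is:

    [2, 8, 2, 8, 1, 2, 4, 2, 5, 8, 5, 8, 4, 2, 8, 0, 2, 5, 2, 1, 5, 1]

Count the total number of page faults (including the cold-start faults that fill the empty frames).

2 -> miss, frames (2)
8 -> miss, frames (2 8)
2 -> hit
8 -> hit
1 -> miss, frames (2 8 1)
2 -> hit
4 -> miss, frames (8 1 2 4)
2 -> hit
5 -> miss, evict 8, frames (1 4 2 5)
8 -> miss, evict 1, frames (4 2 5 8)
5 -> hit
8 -> hit
4 -> hit
2 -> hit
8 -> hit
0 -> miss, evict 5, frames (4 2 8 0)
2 -> hit
5 -> miss, evict 4, frames (8 0 2 5)
2 -> hit
1 -> miss, evict 8, frames (0 5 2 1)
5 -> hit
1 -> hit
Page faults: 9.

9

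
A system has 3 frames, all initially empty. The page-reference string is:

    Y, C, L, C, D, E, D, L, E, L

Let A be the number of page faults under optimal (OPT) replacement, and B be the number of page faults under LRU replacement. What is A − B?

-1

Under OPT: F F F . F F . . . . → 5 faults.
Under LRU: F F F . F F . F . . → 6 faults.
A − B = 5 − 6 = -1.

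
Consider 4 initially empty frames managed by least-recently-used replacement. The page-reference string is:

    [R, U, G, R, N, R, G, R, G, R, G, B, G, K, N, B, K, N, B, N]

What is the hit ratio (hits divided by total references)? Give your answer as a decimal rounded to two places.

R: fault, frames [R]
U: fault, frames [R, U]
G: fault, frames [R, U, G]
R: hit
N: fault, frames [U, G, R, N]
R: hit
G: hit
R: hit
G: hit
R: hit
G: hit
B: fault, evict U, frames [N, R, G, B]
G: hit
K: fault, evict N, frames [R, B, G, K]
N: fault, evict R, frames [B, G, K, N]
B: hit
K: hit
N: hit
B: hit
N: hit
Hits: 13 of 20 references → 13/20 = 0.6500.

0.65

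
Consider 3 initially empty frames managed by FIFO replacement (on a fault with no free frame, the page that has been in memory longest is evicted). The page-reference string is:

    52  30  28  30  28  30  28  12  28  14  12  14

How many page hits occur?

52 -> fault, frames [52]
30 -> fault, frames [52, 30]
28 -> fault, frames [52, 30, 28]
30 -> hit
28 -> hit
30 -> hit
28 -> hit
12 -> fault, evict 52, frames [30, 28, 12]
28 -> hit
14 -> fault, evict 30, frames [28, 12, 14]
12 -> hit
14 -> hit
Hits: 7.

7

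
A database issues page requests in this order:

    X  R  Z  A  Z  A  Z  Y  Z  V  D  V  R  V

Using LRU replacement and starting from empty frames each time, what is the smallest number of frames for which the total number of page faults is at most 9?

2

f=1: 14 faults
f=2: 8 faults
f=3: 8 faults
f=4: 8 faults
f=5: 8 faults
f=6: 7 faults
f=7: 7 faults
Smallest f with faults ≤ 9 is 2.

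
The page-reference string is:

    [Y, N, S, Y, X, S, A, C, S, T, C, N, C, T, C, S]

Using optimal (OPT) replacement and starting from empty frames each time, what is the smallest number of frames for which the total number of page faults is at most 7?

f=1: 16 faults
f=2: 10 faults
f=3: 8 faults
f=4: 7 faults
f=5: 7 faults
f=6: 7 faults
f=7: 7 faults
Smallest f with faults ≤ 7 is 4.

4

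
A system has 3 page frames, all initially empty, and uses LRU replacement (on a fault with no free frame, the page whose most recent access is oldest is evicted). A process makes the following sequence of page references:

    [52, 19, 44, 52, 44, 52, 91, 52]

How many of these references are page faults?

52 -> fault, frames {52}
19 -> fault, frames {52,19}
44 -> fault, frames {52,19,44}
52 -> hit
44 -> hit
52 -> hit
91 -> fault, evict 19, frames {44,52,91}
52 -> hit
Page faults: 4.

4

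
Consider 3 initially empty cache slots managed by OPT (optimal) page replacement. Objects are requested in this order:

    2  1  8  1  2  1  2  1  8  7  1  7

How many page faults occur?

4

2: fault, frames {2}
1: fault, frames {2,1}
8: fault, frames {2,1,8}
1: hit
2: hit
1: hit
2: hit
1: hit
8: hit
7: fault, evict 8, frames {2,1,7}
1: hit
7: hit
Page faults: 4.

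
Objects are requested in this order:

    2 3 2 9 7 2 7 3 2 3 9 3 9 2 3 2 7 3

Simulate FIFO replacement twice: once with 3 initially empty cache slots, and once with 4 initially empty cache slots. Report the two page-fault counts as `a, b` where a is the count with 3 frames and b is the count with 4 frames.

3 frames: F F . F F F . F . . F . . . . . F . → 8 faults.
4 frames: F F . F F . . . . . . . . . . . . . → 4 faults.
4 < 8: adding a frame reduced faults, as is typical.

8, 4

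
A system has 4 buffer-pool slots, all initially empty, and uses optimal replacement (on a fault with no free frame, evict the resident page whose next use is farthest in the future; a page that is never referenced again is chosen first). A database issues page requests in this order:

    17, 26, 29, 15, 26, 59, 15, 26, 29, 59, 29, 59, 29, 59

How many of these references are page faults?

5

17: miss, frames [17]
26: miss, frames [17, 26]
29: miss, frames [17, 26, 29]
15: miss, frames [17, 26, 29, 15]
26: hit
59: miss, evict 17, frames [26, 29, 15, 59]
15: hit
26: hit
29: hit
59: hit
29: hit
59: hit
29: hit
59: hit
Page faults: 5.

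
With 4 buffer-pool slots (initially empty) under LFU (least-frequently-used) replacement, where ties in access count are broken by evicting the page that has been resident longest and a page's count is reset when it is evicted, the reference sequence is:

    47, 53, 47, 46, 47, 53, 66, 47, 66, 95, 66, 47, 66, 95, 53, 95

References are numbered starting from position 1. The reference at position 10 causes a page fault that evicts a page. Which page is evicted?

46

pos 1: 47: fault, frames {47}
pos 2: 53: fault, frames {47,53}
pos 3: 47: hit
pos 4: 46: fault, frames {47,53,46}
pos 5: 47: hit
pos 6: 53: hit
pos 7: 66: fault, frames {47,53,46,66}
pos 8: 47: hit
pos 9: 66: hit
pos 10: 95: fault, evict 46, frames {47,53,66,95}
At position 10, page 46 is evicted.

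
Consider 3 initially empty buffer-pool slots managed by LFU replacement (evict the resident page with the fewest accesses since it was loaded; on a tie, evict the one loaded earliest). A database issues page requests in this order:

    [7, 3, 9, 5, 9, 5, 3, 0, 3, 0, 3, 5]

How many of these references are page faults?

7 → miss, frames {7}
3 → miss, frames {7,3}
9 → miss, frames {7,3,9}
5 → miss, evict 7, frames {3,9,5}
9 → hit
5 → hit
3 → hit
0 → miss, evict 3, frames {9,5,0}
3 → miss, evict 0, frames {9,5,3}
0 → miss, evict 3, frames {9,5,0}
3 → miss, evict 0, frames {9,5,3}
5 → hit
Page faults: 8.

8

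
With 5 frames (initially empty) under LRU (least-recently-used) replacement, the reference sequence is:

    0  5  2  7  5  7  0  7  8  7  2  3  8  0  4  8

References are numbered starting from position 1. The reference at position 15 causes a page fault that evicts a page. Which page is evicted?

pos 1: 0: fault, frames [0]
pos 2: 5: fault, frames [0, 5]
pos 3: 2: fault, frames [0, 5, 2]
pos 4: 7: fault, frames [0, 5, 2, 7]
pos 5: 5: hit
pos 6: 7: hit
pos 7: 0: hit
pos 8: 7: hit
pos 9: 8: fault, frames [2, 5, 0, 7, 8]
pos 10: 7: hit
pos 11: 2: hit
pos 12: 3: fault, evict 5, frames [0, 8, 7, 2, 3]
pos 13: 8: hit
pos 14: 0: hit
pos 15: 4: fault, evict 7, frames [2, 3, 8, 0, 4]
At position 15, page 7 is evicted.

7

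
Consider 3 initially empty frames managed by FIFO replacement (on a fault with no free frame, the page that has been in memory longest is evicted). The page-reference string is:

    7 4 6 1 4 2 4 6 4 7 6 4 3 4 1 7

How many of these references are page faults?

12

7: miss, frames {7}
4: miss, frames {7,4}
6: miss, frames {7,4,6}
1: miss, evict 7, frames {4,6,1}
4: hit
2: miss, evict 4, frames {6,1,2}
4: miss, evict 6, frames {1,2,4}
6: miss, evict 1, frames {2,4,6}
4: hit
7: miss, evict 2, frames {4,6,7}
6: hit
4: hit
3: miss, evict 4, frames {6,7,3}
4: miss, evict 6, frames {7,3,4}
1: miss, evict 7, frames {3,4,1}
7: miss, evict 3, frames {4,1,7}
Page faults: 12.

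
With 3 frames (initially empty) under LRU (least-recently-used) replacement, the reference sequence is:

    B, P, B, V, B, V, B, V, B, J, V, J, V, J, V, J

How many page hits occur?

B → fault, frames (B)
P → fault, frames (B P)
B → hit
V → fault, frames (P B V)
B → hit
V → hit
B → hit
V → hit
B → hit
J → fault, evict P, frames (V B J)
V → hit
J → hit
V → hit
J → hit
V → hit
J → hit
Hits: 12.

12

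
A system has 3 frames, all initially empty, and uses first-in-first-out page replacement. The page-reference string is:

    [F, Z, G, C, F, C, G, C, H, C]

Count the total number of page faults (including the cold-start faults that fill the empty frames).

6

F: fault, frames (F)
Z: fault, frames (F Z)
G: fault, frames (F Z G)
C: fault, evict F, frames (Z G C)
F: fault, evict Z, frames (G C F)
C: hit
G: hit
C: hit
H: fault, evict G, frames (C F H)
C: hit
Page faults: 6.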